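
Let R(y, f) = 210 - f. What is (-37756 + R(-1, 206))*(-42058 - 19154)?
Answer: 2310875424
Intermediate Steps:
(-37756 + R(-1, 206))*(-42058 - 19154) = (-37756 + (210 - 1*206))*(-42058 - 19154) = (-37756 + (210 - 206))*(-61212) = (-37756 + 4)*(-61212) = -37752*(-61212) = 2310875424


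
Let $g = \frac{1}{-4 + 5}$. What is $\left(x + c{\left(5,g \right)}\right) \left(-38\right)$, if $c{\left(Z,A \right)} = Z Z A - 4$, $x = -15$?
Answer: $-228$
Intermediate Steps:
$g = 1$ ($g = 1^{-1} = 1$)
$c{\left(Z,A \right)} = -4 + A Z^{2}$ ($c{\left(Z,A \right)} = Z^{2} A - 4 = A Z^{2} - 4 = -4 + A Z^{2}$)
$\left(x + c{\left(5,g \right)}\right) \left(-38\right) = \left(-15 - \left(4 - 5^{2}\right)\right) \left(-38\right) = \left(-15 + \left(-4 + 1 \cdot 25\right)\right) \left(-38\right) = \left(-15 + \left(-4 + 25\right)\right) \left(-38\right) = \left(-15 + 21\right) \left(-38\right) = 6 \left(-38\right) = -228$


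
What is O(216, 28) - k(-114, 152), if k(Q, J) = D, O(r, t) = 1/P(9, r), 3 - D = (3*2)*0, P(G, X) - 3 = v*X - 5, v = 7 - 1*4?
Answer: -1937/646 ≈ -2.9985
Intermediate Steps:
v = 3 (v = 7 - 4 = 3)
P(G, X) = -2 + 3*X (P(G, X) = 3 + (3*X - 5) = 3 + (-5 + 3*X) = -2 + 3*X)
D = 3 (D = 3 - 3*2*0 = 3 - 6*0 = 3 - 1*0 = 3 + 0 = 3)
O(r, t) = 1/(-2 + 3*r)
k(Q, J) = 3
O(216, 28) - k(-114, 152) = 1/(-2 + 3*216) - 1*3 = 1/(-2 + 648) - 3 = 1/646 - 3 = -1937/646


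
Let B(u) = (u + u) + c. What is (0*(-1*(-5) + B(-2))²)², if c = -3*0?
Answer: 0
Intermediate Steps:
c = 0
B(u) = 2*u (B(u) = (u + u) + 0 = 2*u + 0 = 2*u)
(0*(-1*(-5) + B(-2))²)² = (0*(-1*(-5) + 2*(-2))²)² = (0*(5 - 4)²)² = (0*1²)² = (0*1)² = 0² = 0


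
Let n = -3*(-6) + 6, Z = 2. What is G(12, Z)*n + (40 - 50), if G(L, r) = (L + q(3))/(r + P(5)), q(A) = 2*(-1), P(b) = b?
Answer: 170/7 ≈ 24.286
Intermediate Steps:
q(A) = -2
G(L, r) = (-2 + L)/(5 + r) (G(L, r) = (L - 2)/(r + 5) = (-2 + L)/(5 + r))
n = 24 (n = 18 + 6 = 24)
G(12, Z)*n + (40 - 50) = ((-2 + 12)/(5 + 2))*24 + (40 - 50) = (10/7)*24 - 10 = 240/7 - 10 = 170/7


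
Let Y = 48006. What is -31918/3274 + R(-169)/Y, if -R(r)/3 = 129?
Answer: -85195697/8731758 ≈ -9.7570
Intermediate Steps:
R(r) = -387 (R(r) = -3*129 = -387)
-31918/3274 + R(-169)/Y = -31918/3274 - 387/48006 = -31918*1/3274 - 387*1/48006 = -15959/1637 - 43/5334 = -85195697/8731758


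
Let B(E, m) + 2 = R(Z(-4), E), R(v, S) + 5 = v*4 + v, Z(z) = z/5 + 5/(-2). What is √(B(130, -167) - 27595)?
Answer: I*√110474/2 ≈ 166.19*I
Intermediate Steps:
Z(z) = -5/2 + z/5 (Z(z) = z*(⅕) + 5*(-½) = z/5 - 5/2 = -5/2 + z/5)
R(v, S) = -5 + 5*v (R(v, S) = -5 + (v*4 + v) = -5 + (4*v + v) = -5 + 5*v)
B(E, m) = -47/2 (B(E, m) = -2 + (-5 + 5*(-5/2 + (⅕)*(-4))) = -2 + (-5 + 5*(-5/2 - ⅘)) = -2 + (-5 + 5*(-33/10)) = -2 + (-5 - 33/2) = -2 - 43/2 = -47/2)
√(B(130, -167) - 27595) = √(-47/2 - 27595) = √(-55237/2) = I*√110474/2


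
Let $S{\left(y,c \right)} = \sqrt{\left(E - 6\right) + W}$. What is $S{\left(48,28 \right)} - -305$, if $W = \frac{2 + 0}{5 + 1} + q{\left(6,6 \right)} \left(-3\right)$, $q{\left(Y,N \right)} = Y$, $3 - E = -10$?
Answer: $305 + \frac{4 i \sqrt{6}}{3} \approx 305.0 + 3.266 i$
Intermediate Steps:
$E = 13$ ($E = 3 - -10 = 3 + 10 = 13$)
$W = - \frac{53}{3}$ ($W = \frac{2 + 0}{5 + 1} + 6 \left(-3\right) = \frac{2}{6} - 18 = 2 \cdot \frac{1}{6} - 18 = \frac{1}{3} - 18 = - \frac{53}{3} \approx -17.667$)
$S{\left(y,c \right)} = \frac{4 i \sqrt{6}}{3}$ ($S{\left(y,c \right)} = \sqrt{\left(13 - 6\right) - \frac{53}{3}} = \sqrt{7 - \frac{53}{3}} = \sqrt{- \frac{32}{3}} = \frac{4 i \sqrt{6}}{3}$)
$S{\left(48,28 \right)} - -305 = \frac{4 i \sqrt{6}}{3} - -305 = \frac{4 i \sqrt{6}}{3} + 305 = 305 + \frac{4 i \sqrt{6}}{3}$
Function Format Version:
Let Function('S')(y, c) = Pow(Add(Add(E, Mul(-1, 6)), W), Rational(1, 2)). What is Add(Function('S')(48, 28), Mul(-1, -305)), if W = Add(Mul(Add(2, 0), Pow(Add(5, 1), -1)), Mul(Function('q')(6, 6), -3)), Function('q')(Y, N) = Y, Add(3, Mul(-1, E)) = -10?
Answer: Add(305, Mul(Rational(4, 3), I, Pow(6, Rational(1, 2)))) ≈ Add(305.00, Mul(3.2660, I))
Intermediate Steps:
E = 13 (E = Add(3, Mul(-1, -10)) = Add(3, 10) = 13)
W = Rational(-53, 3) (W = Add(Mul(Add(2, 0), Pow(Add(5, 1), -1)), Mul(6, -3)) = Add(Mul(2, Pow(6, -1)), -18) = Add(Mul(2, Rational(1, 6)), -18) = Add(Rational(1, 3), -18) = Rational(-53, 3) ≈ -17.667)
Function('S')(y, c) = Mul(Rational(4, 3), I, Pow(6, Rational(1, 2))) (Function('S')(y, c) = Pow(Add(Add(13, Mul(-1, 6)), Rational(-53, 3)), Rational(1, 2)) = Pow(Add(Add(13, -6), Rational(-53, 3)), Rational(1, 2)) = Pow(Add(7, Rational(-53, 3)), Rational(1, 2)) = Pow(Rational(-32, 3), Rational(1, 2)) = Mul(Rational(4, 3), I, Pow(6, Rational(1, 2))))
Add(Function('S')(48, 28), Mul(-1, -305)) = Add(Mul(Rational(4, 3), I, Pow(6, Rational(1, 2))), Mul(-1, -305)) = Add(Mul(Rational(4, 3), I, Pow(6, Rational(1, 2))), 305) = Add(305, Mul(Rational(4, 3), I, Pow(6, Rational(1, 2))))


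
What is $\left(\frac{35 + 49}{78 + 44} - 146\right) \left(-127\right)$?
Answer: $\frac{1125728}{61} \approx 18455.0$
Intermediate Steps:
$\left(\frac{35 + 49}{78 + 44} - 146\right) \left(-127\right) = \left(\frac{84}{122} - 146\right) \left(-127\right) = \left(84 \cdot \frac{1}{122} - 146\right) \left(-127\right) = \left(\frac{42}{61} - 146\right) \left(-127\right) = \left(- \frac{8864}{61}\right) \left(-127\right) = \frac{1125728}{61}$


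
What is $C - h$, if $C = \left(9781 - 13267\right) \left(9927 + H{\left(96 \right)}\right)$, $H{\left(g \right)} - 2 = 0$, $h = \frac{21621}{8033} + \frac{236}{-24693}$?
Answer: $- \frac{6865695695100851}{198358869} \approx -3.4612 \cdot 10^{7}$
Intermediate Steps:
$h = \frac{531991565}{198358869}$ ($h = 21621 \cdot \frac{1}{8033} + 236 \left(- \frac{1}{24693}\right) = \frac{21621}{8033} - \frac{236}{24693} = \frac{531991565}{198358869} \approx 2.682$)
$H{\left(g \right)} = 2$ ($H{\left(g \right)} = 2 + 0 = 2$)
$C = -34612494$ ($C = \left(9781 - 13267\right) \left(9927 + 2\right) = \left(-3486\right) 9929 = -34612494$)
$C - h = -34612494 - \frac{531991565}{198358869} = - \frac{6865695695100851}{198358869}$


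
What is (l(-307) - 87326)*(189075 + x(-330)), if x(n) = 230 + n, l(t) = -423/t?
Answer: -5066166334525/307 ≈ -1.6502e+10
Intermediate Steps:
(l(-307) - 87326)*(189075 + x(-330)) = (-423/(-307) - 87326)*(189075 + (230 - 330)) = (-423*(-1/307) - 87326)*(189075 - 100) = (423/307 - 87326)*188975 = -26808659/307*188975 = -5066166334525/307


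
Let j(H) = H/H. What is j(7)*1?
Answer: 1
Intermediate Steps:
j(H) = 1
j(7)*1 = 1*1 = 1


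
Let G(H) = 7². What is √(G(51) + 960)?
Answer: √1009 ≈ 31.765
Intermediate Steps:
G(H) = 49
√(G(51) + 960) = √(49 + 960) = √1009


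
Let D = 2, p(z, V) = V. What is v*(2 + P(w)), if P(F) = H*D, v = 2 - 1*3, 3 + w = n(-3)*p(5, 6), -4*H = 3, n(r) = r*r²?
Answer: -½ ≈ -0.50000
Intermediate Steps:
n(r) = r³
H = -¾ (H = -¼*3 = -¾ ≈ -0.75000)
w = -165 (w = -3 + (-3)³*6 = -3 - 27*6 = -3 - 162 = -165)
v = -1 (v = 2 - 3 = -1)
P(F) = -3/2 (P(F) = -¾*2 = -3/2)
v*(2 + P(w)) = -(2 - 3/2) = -1*½ = -½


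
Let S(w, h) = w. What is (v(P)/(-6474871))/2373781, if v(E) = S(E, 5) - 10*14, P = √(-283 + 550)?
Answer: 140/15369925757251 - √267/15369925757251 ≈ 8.0456e-12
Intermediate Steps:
P = √267 ≈ 16.340
v(E) = -140 + E (v(E) = E - 10*14 = E - 140 = -140 + E)
(v(P)/(-6474871))/2373781 = ((-140 + √267)/(-6474871))/2373781 = ((-140 + √267)*(-1/6474871))*(1/2373781) = (140/6474871 - √267/6474871)*(1/2373781) = 140/15369925757251 - √267/15369925757251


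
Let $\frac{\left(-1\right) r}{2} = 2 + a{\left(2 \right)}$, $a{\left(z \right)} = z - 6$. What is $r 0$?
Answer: $0$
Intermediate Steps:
$a{\left(z \right)} = -6 + z$ ($a{\left(z \right)} = z - 6 = -6 + z$)
$r = 4$ ($r = - 2 \left(2 + \left(-6 + 2\right)\right) = - 2 \left(2 - 4\right) = \left(-2\right) \left(-2\right) = 4$)
$r 0 = 4 \cdot 0 = 0$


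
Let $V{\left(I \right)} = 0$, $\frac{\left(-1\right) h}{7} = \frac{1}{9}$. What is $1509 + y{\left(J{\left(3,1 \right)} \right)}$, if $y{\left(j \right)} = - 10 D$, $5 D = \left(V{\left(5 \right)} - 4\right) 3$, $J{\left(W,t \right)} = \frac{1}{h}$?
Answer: $1533$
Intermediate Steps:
$h = - \frac{7}{9} \approx -0.77778$
$J{\left(W,t \right)} = - \frac{9}{7}$ ($J{\left(W,t \right)} = \frac{1}{- \frac{7}{9}} = - \frac{9}{7}$)
$D = - \frac{12}{5}$ ($D = \frac{\left(0 - 4\right) 3}{5} = \frac{\left(-4\right) 3}{5} = \frac{1}{5} \left(-12\right) = - \frac{12}{5} \approx -2.4$)
$y{\left(j \right)} = 24$ ($y{\left(j \right)} = \left(-10\right) \left(- \frac{12}{5}\right) = 24$)
$1509 + y{\left(J{\left(3,1 \right)} \right)} = 1509 + 24 = 1533$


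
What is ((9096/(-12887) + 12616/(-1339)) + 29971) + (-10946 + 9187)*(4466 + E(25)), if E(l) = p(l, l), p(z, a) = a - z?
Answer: -135038448352975/17255693 ≈ -7.8257e+6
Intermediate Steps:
E(l) = 0 (E(l) = l - l = 0)
((9096/(-12887) + 12616/(-1339)) + 29971) + (-10946 + 9187)*(4466 + E(25)) = ((9096/(-12887) + 12616/(-1339)) + 29971) + (-10946 + 9187)*(4466 + 0) = ((9096*(-1/12887) + 12616*(-1/1339)) + 29971) - 1759*4466 = ((-9096/12887 - 12616/1339) + 29971) - 7855694 = (-174761936/17255693 + 29971) - 7855694 = 516995612967/17255693 - 7855694 = -135038448352975/17255693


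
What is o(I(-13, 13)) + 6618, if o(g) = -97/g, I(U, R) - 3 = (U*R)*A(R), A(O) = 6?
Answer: 6690895/1011 ≈ 6618.1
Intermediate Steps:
I(U, R) = 3 + 6*R*U (I(U, R) = 3 + (U*R)*6 = 3 + (R*U)*6 = 3 + 6*R*U)
o(I(-13, 13)) + 6618 = -97/(3 + 6*13*(-13)) + 6618 = -97/(3 - 1014) + 6618 = -97/(-1011) + 6618 = -97*(-1/1011) + 6618 = 97/1011 + 6618 = 6690895/1011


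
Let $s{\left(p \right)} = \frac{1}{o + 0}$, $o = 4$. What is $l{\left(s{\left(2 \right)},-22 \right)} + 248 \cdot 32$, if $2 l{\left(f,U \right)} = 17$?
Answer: $\frac{15889}{2} \approx 7944.5$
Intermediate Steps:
$s{\left(p \right)} = \frac{1}{4}$ ($s{\left(p \right)} = \frac{1}{4 + 0} = \frac{1}{4}$)
$l{\left(f,U \right)} = \frac{17}{2}$ ($l{\left(f,U \right)} = \frac{1}{2} \cdot 17 = \frac{17}{2}$)
$l{\left(s{\left(2 \right)},-22 \right)} + 248 \cdot 32 = \frac{17}{2} + 248 \cdot 32 = \frac{17}{2} + 7936 = \frac{15889}{2}$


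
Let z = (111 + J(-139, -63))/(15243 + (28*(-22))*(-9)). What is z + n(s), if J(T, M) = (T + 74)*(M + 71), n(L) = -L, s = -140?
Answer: 2909771/20787 ≈ 139.98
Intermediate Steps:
J(T, M) = (71 + M)*(74 + T) (J(T, M) = (74 + T)*(71 + M) = (71 + M)*(74 + T))
z = -409/20787 (z = (111 + (5254 + 71*(-139) + 74*(-63) - 63*(-139)))/(15243 + (28*(-22))*(-9)) = (111 + (5254 - 9869 - 4662 + 8757))/(15243 - 616*(-9)) = (111 - 520)/(15243 + 5544) = -409/20787 ≈ -0.019676)
z + n(s) = -409/20787 - 1*(-140) = -409/20787 + 140 = 2909771/20787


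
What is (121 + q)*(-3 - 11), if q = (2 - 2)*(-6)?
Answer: -1694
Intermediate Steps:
q = 0 (q = 0*(-6) = 0)
(121 + q)*(-3 - 11) = (121 + 0)*(-3 - 11) = 121*(-14) = -1694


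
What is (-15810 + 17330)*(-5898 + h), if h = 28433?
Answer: 34253200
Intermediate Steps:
(-15810 + 17330)*(-5898 + h) = (-15810 + 17330)*(-5898 + 28433) = 1520*22535 = 34253200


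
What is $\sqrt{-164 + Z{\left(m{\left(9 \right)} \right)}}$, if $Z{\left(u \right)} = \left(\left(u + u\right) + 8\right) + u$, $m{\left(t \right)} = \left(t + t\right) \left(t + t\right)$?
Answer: $4 \sqrt{51} \approx 28.566$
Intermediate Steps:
$m{\left(t \right)} = 4 t^{2}$ ($m{\left(t \right)} = 2 t 2 t = 4 t^{2}$)
$Z{\left(u \right)} = 8 + 3 u$ ($Z{\left(u \right)} = \left(2 u + 8\right) + u = \left(8 + 2 u\right) + u = 8 + 3 u$)
$\sqrt{-164 + Z{\left(m{\left(9 \right)} \right)}} = \sqrt{-164 + \left(8 + 3 \cdot 4 \cdot 9^{2}\right)} = \sqrt{-164 + \left(8 + 3 \cdot 4 \cdot 81\right)} = \sqrt{-164 + \left(8 + 3 \cdot 324\right)} = \sqrt{-164 + \left(8 + 972\right)} = \sqrt{-164 + 980} = \sqrt{816} = 4 \sqrt{51}$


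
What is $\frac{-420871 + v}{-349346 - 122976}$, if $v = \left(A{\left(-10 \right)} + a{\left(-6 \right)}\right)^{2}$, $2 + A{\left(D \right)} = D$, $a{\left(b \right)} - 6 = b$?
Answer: $\frac{420727}{472322} \approx 0.89076$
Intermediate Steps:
$a{\left(b \right)} = 6 + b$
$A{\left(D \right)} = -2 + D$
$v = 144$ ($v = \left(\left(-2 - 10\right) + \left(6 - 6\right)\right)^{2} = \left(-12 + 0\right)^{2} = \left(-12\right)^{2} = 144$)
$\frac{-420871 + v}{-349346 - 122976} = \frac{-420871 + 144}{-349346 - 122976} = - \frac{420727}{-472322} = \left(-420727\right) \left(- \frac{1}{472322}\right) = \frac{420727}{472322}$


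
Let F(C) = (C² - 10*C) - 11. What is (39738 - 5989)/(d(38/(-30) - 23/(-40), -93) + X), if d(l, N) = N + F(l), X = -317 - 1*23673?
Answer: -485985600/346847111 ≈ -1.4012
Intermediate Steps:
F(C) = -11 + C² - 10*C
X = -23990 (X = -317 - 23673 = -23990)
d(l, N) = -11 + N + l² - 10*l (d(l, N) = N + (-11 + l² - 10*l) = -11 + N + l² - 10*l)
(39738 - 5989)/(d(38/(-30) - 23/(-40), -93) + X) = (39738 - 5989)/((-11 - 93 + (38/(-30) - 23/(-40))² - 10*(38/(-30) - 23/(-40))) - 23990) = 33749/((-11 - 93 + (38*(-1/30) - 23*(-1/40))² - 10*(38*(-1/30) - 23*(-1/40))) - 23990) = 33749/((-11 - 93 + (-19/15 + 23/40)² - 10*(-19/15 + 23/40)) - 23990) = 33749/((-11 - 93 + (-83/120)² - 10*(-83/120)) - 23990) = 33749/((-11 - 93 + 6889/14400 + 83/12) - 23990) = 33749/(-1391111/14400 - 23990) = 33749/(-346847111/14400) = 33749*(-14400/346847111) = -485985600/346847111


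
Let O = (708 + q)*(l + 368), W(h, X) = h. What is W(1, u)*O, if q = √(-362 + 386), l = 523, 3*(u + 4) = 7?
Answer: 630828 + 1782*√6 ≈ 6.3519e+5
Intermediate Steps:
u = -5/3 (u = -4 + (⅓)*7 = -4 + 7/3 = -5/3 ≈ -1.6667)
q = 2*√6 (q = √24 = 2*√6 ≈ 4.8990)
O = 630828 + 1782*√6 (O = (708 + 2*√6)*(523 + 368) = (708 + 2*√6)*891 = 630828 + 1782*√6 ≈ 6.3519e+5)
W(1, u)*O = 1*(630828 + 1782*√6) = 630828 + 1782*√6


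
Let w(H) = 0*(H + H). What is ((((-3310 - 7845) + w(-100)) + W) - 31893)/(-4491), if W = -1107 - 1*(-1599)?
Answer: 42556/4491 ≈ 9.4758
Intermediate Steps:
W = 492 (W = -1107 + 1599 = 492)
w(H) = 0 (w(H) = 0*(2*H) = 0)
((((-3310 - 7845) + w(-100)) + W) - 31893)/(-4491) = ((((-3310 - 7845) + 0) + 492) - 31893)/(-4491) = (((-11155 + 0) + 492) - 31893)*(-1/4491) = ((-11155 + 492) - 31893)*(-1/4491) = (-10663 - 31893)*(-1/4491) = -42556*(-1/4491) = 42556/4491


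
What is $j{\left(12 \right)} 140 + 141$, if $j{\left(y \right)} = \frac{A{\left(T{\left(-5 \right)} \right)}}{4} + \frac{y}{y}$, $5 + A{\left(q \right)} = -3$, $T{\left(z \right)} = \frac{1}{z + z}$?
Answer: $1$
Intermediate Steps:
$T{\left(z \right)} = \frac{1}{2 z}$
$A{\left(q \right)} = -8$ ($A{\left(q \right)} = -5 - 3 = -8$)
$j{\left(y \right)} = -1$ ($j{\left(y \right)} = - \frac{8}{4} + \frac{y}{y} = \left(-8\right) \frac{1}{4} + 1 = -2 + 1 = -1$)
$j{\left(12 \right)} 140 + 141 = \left(-1\right) 140 + 141 = -140 + 141 = 1$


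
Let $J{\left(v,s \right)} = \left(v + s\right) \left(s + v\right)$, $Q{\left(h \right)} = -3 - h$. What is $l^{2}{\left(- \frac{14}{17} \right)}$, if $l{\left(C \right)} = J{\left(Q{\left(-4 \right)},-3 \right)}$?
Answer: $16$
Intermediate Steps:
$J{\left(v,s \right)} = \left(s + v\right)^{2}$ ($J{\left(v,s \right)} = \left(s + v\right) \left(s + v\right) = \left(s + v\right)^{2}$)
$l{\left(C \right)} = 4$ ($l{\left(C \right)} = \left(-3 - -1\right)^{2} = \left(-3 + \left(-3 + 4\right)\right)^{2} = \left(-3 + 1\right)^{2} = \left(-2\right)^{2} = 4$)
$l^{2}{\left(- \frac{14}{17} \right)} = 4^{2} = 16$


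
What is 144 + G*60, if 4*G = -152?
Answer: -2136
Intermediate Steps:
G = -38 (G = (1/4)*(-152) = -38)
144 + G*60 = 144 - 38*60 = 144 - 2280 = -2136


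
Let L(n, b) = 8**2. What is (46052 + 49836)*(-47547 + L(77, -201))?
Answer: -4553049904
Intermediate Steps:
L(n, b) = 64
(46052 + 49836)*(-47547 + L(77, -201)) = (46052 + 49836)*(-47547 + 64) = 95888*(-47483) = -4553049904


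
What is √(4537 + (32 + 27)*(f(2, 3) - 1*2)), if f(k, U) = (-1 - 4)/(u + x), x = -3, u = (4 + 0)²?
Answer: 8*√11609/13 ≈ 66.305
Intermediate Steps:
u = 16 (u = 4² = 16)
f(k, U) = -5/13 (f(k, U) = (-1 - 4)/(16 - 3) = -5/13)
√(4537 + (32 + 27)*(f(2, 3) - 1*2)) = √(4537 + (32 + 27)*(-5/13 - 1*2)) = √(4537 + 59*(-5/13 - 2)) = √(4537 + 59*(-31/13)) = √(4537 - 1829/13) = √(57152/13) = 8*√11609/13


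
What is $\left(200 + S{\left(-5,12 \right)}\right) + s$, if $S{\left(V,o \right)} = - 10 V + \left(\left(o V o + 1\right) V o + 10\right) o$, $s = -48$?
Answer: $518002$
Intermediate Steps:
$S{\left(V,o \right)} = - 10 V + o \left(10 + V o \left(1 + V o^{2}\right)\right)$ ($S{\left(V,o \right)} = - 10 V + \left(\left(V o o + 1\right) V o + 10\right) o = - 10 V + \left(\left(V o^{2} + 1\right) V o + 10\right) o = - 10 V + \left(\left(1 + V o^{2}\right) V o + 10\right) o = - 10 V + \left(V \left(1 + V o^{2}\right) o + 10\right) o = - 10 V + \left(V o \left(1 + V o^{2}\right) + 10\right) o = - 10 V + \left(10 + V o \left(1 + V o^{2}\right)\right) o = - 10 V + o \left(10 + V o \left(1 + V o^{2}\right)\right)$)
$\left(200 + S{\left(-5,12 \right)}\right) + s = \left(200 + \left(\left(-10\right) \left(-5\right) + 10 \cdot 12 - 5 \cdot 12^{2} + \left(-5\right)^{2} \cdot 12^{4}\right)\right) - 48 = \left(200 + \left(50 + 120 - 720 + 25 \cdot 20736\right)\right) - 48 = \left(200 + \left(50 + 120 - 720 + 518400\right)\right) - 48 = \left(200 + 517850\right) - 48 = 518050 - 48 = 518002$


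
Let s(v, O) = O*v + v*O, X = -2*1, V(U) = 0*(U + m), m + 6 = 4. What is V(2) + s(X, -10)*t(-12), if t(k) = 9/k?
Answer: -30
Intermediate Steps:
m = -2 (m = -6 + 4 = -2)
V(U) = 0 (V(U) = 0*(U - 2) = 0*(-2 + U) = 0)
X = -2
s(v, O) = 2*O*v (s(v, O) = O*v + O*v = 2*O*v)
V(2) + s(X, -10)*t(-12) = 0 + (2*(-10)*(-2))*(9/(-12)) = 0 + 40*(9*(-1/12)) = 0 + 40*(-¾) = 0 - 30 = -30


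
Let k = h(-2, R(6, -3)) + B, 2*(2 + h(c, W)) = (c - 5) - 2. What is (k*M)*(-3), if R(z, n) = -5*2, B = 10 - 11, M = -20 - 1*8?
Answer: -630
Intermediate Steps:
M = -28 (M = -20 - 8 = -28)
B = -1
R(z, n) = -10
h(c, W) = -11/2 + c/2 (h(c, W) = -2 + ((c - 5) - 2)/2 = -2 + ((-5 + c) - 2)/2 = -2 + (-7 + c)/2 = -2 + (-7/2 + c/2) = -11/2 + c/2)
k = -15/2 (k = (-11/2 + (½)*(-2)) - 1 = (-11/2 - 1) - 1 = -13/2 - 1 = -15/2 ≈ -7.5000)
(k*M)*(-3) = -15/2*(-28)*(-3) = 210*(-3) = -630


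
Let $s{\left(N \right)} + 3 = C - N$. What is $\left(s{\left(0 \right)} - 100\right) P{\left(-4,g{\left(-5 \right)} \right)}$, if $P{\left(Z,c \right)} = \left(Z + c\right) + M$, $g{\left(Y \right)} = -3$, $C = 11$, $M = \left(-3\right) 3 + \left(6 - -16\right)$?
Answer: $-552$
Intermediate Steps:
$M = 13$ ($M = -9 + \left(6 + 16\right) = -9 + 22 = 13$)
$P{\left(Z,c \right)} = 13 + Z + c$ ($P{\left(Z,c \right)} = \left(Z + c\right) + 13 = 13 + Z + c$)
$s{\left(N \right)} = 8 - N$ ($s{\left(N \right)} = -3 - \left(-11 + N\right) = 8 - N$)
$\left(s{\left(0 \right)} - 100\right) P{\left(-4,g{\left(-5 \right)} \right)} = \left(\left(8 - 0\right) - 100\right) \left(13 - 4 - 3\right) = \left(\left(8 + 0\right) - 100\right) 6 = \left(8 - 100\right) 6 = \left(-92\right) 6 = -552$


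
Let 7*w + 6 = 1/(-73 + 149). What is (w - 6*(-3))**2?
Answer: 1697809/5776 ≈ 293.94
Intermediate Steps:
w = -65/76 (w = -6/7 + 1/(7*(-73 + 149)) = -6/7 + (1/7)/76 = -6/7 + (1/7)*(1/76) = -6/7 + 1/532 = -65/76 ≈ -0.85526)
(w - 6*(-3))**2 = (-65/76 - 6*(-3))**2 = (-65/76 + 18)**2 = (1303/76)**2 = 1697809/5776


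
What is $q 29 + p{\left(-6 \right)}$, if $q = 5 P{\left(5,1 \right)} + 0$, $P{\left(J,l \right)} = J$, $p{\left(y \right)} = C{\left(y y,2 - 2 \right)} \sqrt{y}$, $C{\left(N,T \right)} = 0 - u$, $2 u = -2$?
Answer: $725 + i \sqrt{6} \approx 725.0 + 2.4495 i$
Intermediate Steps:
$u = -1$ ($u = \frac{1}{2} \left(-2\right) = -1$)
$C{\left(N,T \right)} = 1$ ($C{\left(N,T \right)} = 0 - -1 = 0 + 1 = 1$)
$p{\left(y \right)} = \sqrt{y}$ ($p{\left(y \right)} = 1 \sqrt{y} = \sqrt{y}$)
$q = 25$ ($q = 5 \cdot 5 + 0 = 25 + 0 = 25$)
$q 29 + p{\left(-6 \right)} = 25 \cdot 29 + \sqrt{-6} = 725 + i \sqrt{6}$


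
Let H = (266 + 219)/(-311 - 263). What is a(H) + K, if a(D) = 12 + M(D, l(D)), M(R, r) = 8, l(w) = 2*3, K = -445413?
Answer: -445393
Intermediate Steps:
l(w) = 6
H = -485/574 (H = 485/(-574) = 485*(-1/574) = -485/574 ≈ -0.84495)
a(D) = 20 (a(D) = 12 + 8 = 20)
a(H) + K = 20 - 445413 = -445393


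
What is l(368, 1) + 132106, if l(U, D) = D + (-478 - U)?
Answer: 131261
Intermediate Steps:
l(U, D) = -478 + D - U
l(368, 1) + 132106 = (-478 + 1 - 1*368) + 132106 = (-478 + 1 - 368) + 132106 = -845 + 132106 = 131261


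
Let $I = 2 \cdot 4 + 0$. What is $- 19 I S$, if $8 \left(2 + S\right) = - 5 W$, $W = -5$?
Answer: $-171$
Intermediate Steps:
$S = \frac{9}{8}$ ($S = -2 + \frac{\left(-5\right) \left(-5\right)}{8} = -2 + \frac{1}{8} \cdot 25 = -2 + \frac{25}{8} = \frac{9}{8} \approx 1.125$)
$I = 8$ ($I = 8 + 0 = 8$)
$- 19 I S = \left(-19\right) 8 \cdot \frac{9}{8} = \left(-152\right) \frac{9}{8} = -171$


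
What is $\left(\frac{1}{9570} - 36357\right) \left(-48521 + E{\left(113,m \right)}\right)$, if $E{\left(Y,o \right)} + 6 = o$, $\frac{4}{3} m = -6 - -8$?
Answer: $\frac{33767584193939}{19140} \approx 1.7642 \cdot 10^{9}$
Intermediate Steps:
$m = \frac{3}{2}$ ($m = \frac{3 \left(-6 - -8\right)}{4} = \frac{3 \left(-6 + 8\right)}{4} = \frac{3}{4} \cdot 2 = \frac{3}{2} \approx 1.5$)
$E{\left(Y,o \right)} = -6 + o$
$\left(\frac{1}{9570} - 36357\right) \left(-48521 + E{\left(113,m \right)}\right) = \left(\frac{1}{9570} - 36357\right) \left(-48521 + \left(-6 + \frac{3}{2}\right)\right) = \left(\frac{1}{9570} - 36357\right) \left(-48521 - \frac{9}{2}\right) = \left(- \frac{347936489}{9570}\right) \left(- \frac{97051}{2}\right) = \frac{33767584193939}{19140}$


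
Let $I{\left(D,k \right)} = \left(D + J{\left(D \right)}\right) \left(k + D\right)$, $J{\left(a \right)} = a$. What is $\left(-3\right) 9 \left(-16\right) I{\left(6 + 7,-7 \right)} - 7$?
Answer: $67385$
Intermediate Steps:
$I{\left(D,k \right)} = 2 D \left(D + k\right)$ ($I{\left(D,k \right)} = \left(D + D\right) \left(k + D\right) = 2 D \left(D + k\right)$)
$\left(-3\right) 9 \left(-16\right) I{\left(6 + 7,-7 \right)} - 7 = \left(-3\right) 9 \left(-16\right) 2 \left(6 + 7\right) \left(\left(6 + 7\right) - 7\right) - 7 = \left(-27\right) \left(-16\right) 2 \cdot 13 \left(13 - 7\right) - 7 = 432 \cdot 2 \cdot 13 \cdot 6 - 7 = 432 \cdot 156 - 7 = 67392 - 7 = 67385$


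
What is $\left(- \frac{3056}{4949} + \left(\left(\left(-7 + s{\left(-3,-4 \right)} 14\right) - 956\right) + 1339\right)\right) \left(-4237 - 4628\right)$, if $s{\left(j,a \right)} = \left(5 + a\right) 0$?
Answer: $- \frac{16469113320}{4949} \approx -3.3278 \cdot 10^{6}$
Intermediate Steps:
$s{\left(j,a \right)} = 0$
$\left(- \frac{3056}{4949} + \left(\left(\left(-7 + s{\left(-3,-4 \right)} 14\right) - 956\right) + 1339\right)\right) \left(-4237 - 4628\right) = \left(- \frac{3056}{4949} + \left(\left(\left(-7 + 0 \cdot 14\right) - 956\right) + 1339\right)\right) \left(-4237 - 4628\right) = \left(\left(-3056\right) \frac{1}{4949} + \left(\left(\left(-7 + 0\right) - 956\right) + 1339\right)\right) \left(-8865\right) = \left(- \frac{3056}{4949} + \left(\left(-7 - 956\right) + 1339\right)\right) \left(-8865\right) = \left(- \frac{3056}{4949} + \left(-963 + 1339\right)\right) \left(-8865\right) = \left(- \frac{3056}{4949} + 376\right) \left(-8865\right) = \frac{1857768}{4949} \left(-8865\right) = - \frac{16469113320}{4949}$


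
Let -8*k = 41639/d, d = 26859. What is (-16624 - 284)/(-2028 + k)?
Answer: 3633055776/435802055 ≈ 8.3365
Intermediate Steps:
k = -41639/214872 (k = -41639/(8*26859) = -⅛*41639/26859 = -41639/214872 ≈ -0.19379)
(-16624 - 284)/(-2028 + k) = (-16624 - 284)/(-2028 - 41639/214872) = -16908/(-435802055/214872) = -16908*(-214872/435802055) = 3633055776/435802055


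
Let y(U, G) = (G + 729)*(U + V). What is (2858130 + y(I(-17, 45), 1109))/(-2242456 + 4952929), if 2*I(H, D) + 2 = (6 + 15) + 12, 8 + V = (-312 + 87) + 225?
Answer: 957305/903491 ≈ 1.0596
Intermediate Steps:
V = -8 (V = -8 + ((-312 + 87) + 225) = -8 + (-225 + 225) = -8 + 0 = -8)
I(H, D) = 31/2 (I(H, D) = -1 + ((6 + 15) + 12)/2 = -1 + (21 + 12)/2 = -1 + (½)*33 = -1 + 33/2 = 31/2)
y(U, G) = (-8 + U)*(729 + G) (y(U, G) = (G + 729)*(U - 8) = (729 + G)*(-8 + U) = (-8 + U)*(729 + G))
(2858130 + y(I(-17, 45), 1109))/(-2242456 + 4952929) = (2858130 + (-5832 - 8*1109 + 729*(31/2) + 1109*(31/2)))/(-2242456 + 4952929) = (2858130 + (-5832 - 8872 + 22599/2 + 34379/2))/2710473 = (2858130 + 13785)*(1/2710473) = 2871915*(1/2710473) = 957305/903491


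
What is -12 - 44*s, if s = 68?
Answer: -3004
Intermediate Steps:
-12 - 44*s = -12 - 44*68 = -12 - 2992 = -3004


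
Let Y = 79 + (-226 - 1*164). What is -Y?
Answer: 311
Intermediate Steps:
Y = -311 (Y = 79 + (-226 - 164) = 79 - 390 = -311)
-Y = -1*(-311) = 311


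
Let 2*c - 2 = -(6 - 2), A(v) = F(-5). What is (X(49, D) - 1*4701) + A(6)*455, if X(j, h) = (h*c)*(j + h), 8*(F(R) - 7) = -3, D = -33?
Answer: -9269/8 ≈ -1158.6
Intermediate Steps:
F(R) = 53/8 (F(R) = 7 + (⅛)*(-3) = 7 - 3/8 = 53/8)
A(v) = 53/8
c = -1 (c = 1 + (-(6 - 2))/2 = 1 + (-1*4)/2 = 1 + (½)*(-4) = 1 - 2 = -1)
X(j, h) = -h*(h + j) (X(j, h) = (h*(-1))*(j + h) = (-h)*(h + j) = -h*(h + j))
(X(49, D) - 1*4701) + A(6)*455 = (-1*(-33)*(-33 + 49) - 1*4701) + (53/8)*455 = (-1*(-33)*16 - 4701) + 24115/8 = (528 - 4701) + 24115/8 = -4173 + 24115/8 = -9269/8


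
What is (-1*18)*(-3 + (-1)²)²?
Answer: -72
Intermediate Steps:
(-1*18)*(-3 + (-1)²)² = -18*(-3 + 1)² = -18*(-2)² = -18*4 = -72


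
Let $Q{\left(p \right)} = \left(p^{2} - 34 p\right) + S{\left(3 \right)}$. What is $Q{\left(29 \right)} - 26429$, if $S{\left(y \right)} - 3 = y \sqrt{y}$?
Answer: $-26571 + 3 \sqrt{3} \approx -26566.0$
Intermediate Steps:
$S{\left(y \right)} = 3 + y^{\frac{3}{2}}$ ($S{\left(y \right)} = 3 + y \sqrt{y} = 3 + y^{\frac{3}{2}}$)
$Q{\left(p \right)} = 3 + p^{2} - 34 p + 3 \sqrt{3}$ ($Q{\left(p \right)} = \left(p^{2} - 34 p\right) + \left(3 + 3^{\frac{3}{2}}\right) = \left(p^{2} - 34 p\right) + \left(3 + 3 \sqrt{3}\right) = 3 + p^{2} - 34 p + 3 \sqrt{3}$)
$Q{\left(29 \right)} - 26429 = \left(3 + 29^{2} - 986 + 3 \sqrt{3}\right) - 26429 = \left(3 + 841 - 986 + 3 \sqrt{3}\right) - 26429 = \left(-142 + 3 \sqrt{3}\right) - 26429 = -26571 + 3 \sqrt{3}$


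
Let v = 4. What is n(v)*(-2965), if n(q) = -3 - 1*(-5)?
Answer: -5930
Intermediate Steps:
n(q) = 2 (n(q) = -3 + 5 = 2)
n(v)*(-2965) = 2*(-2965) = -5930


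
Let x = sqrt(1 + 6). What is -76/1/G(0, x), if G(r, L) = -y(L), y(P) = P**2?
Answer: 532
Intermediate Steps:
x = sqrt(7) ≈ 2.6458
G(r, L) = -L**2
-76/1/G(0, x) = -76/1/(-(sqrt(7))**2) = -76/1/(-1*7) = -76/1/(-7) = -76/(-1/7) = -7*(-76) = 532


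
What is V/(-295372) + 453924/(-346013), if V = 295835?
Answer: -236439195583/102202551836 ≈ -2.3134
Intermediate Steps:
V/(-295372) + 453924/(-346013) = 295835/(-295372) + 453924/(-346013) = 295835*(-1/295372) + 453924*(-1/346013) = -295835/295372 - 453924/346013 = -236439195583/102202551836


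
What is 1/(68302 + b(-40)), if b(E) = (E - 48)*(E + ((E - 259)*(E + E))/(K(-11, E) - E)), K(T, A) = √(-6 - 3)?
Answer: 15681599/318063361778 - 1578720*I/159031680889 ≈ 4.9303e-5 - 9.9271e-6*I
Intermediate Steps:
K(T, A) = 3*I (K(T, A) = √(-9) = 3*I)
b(E) = (-48 + E)*(E + 2*E*(-259 + E)/(-E + 3*I)) (b(E) = (E - 48)*(E + ((E - 259)*(E + E))/(3*I - E)) = (-48 + E)*(E + ((-259 + E)*(2*E))/(-E + 3*I)) = (-48 + E)*(E + (2*E*(-259 + E))/(-E + 3*I)) = (-48 + E)*(E + 2*E*(-259 + E)/(-E + 3*I)))
1/(68302 + b(-40)) = 1/(68302 - 40*(-24864 - 1*(-40)² + 144*I - 40*(566 - 3*I))/(-40 - 3*I)) = 1/(68302 - 40*(-40 + 3*I)/1609*(-24864 - 1*1600 + 144*I + (-22640 + 120*I))) = 1/(68302 - 40*(-40 + 3*I)/1609*(-24864 - 1600 + 144*I + (-22640 + 120*I))) = 1/(68302 - 40*(-40 + 3*I)/1609*(-49104 + 264*I)) = 1/(68302 - 40*(-49104 + 264*I)*(-40 + 3*I)/1609)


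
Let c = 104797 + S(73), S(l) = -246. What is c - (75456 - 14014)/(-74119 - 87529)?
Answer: 8450260745/80824 ≈ 1.0455e+5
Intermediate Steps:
c = 104551 (c = 104797 - 246 = 104551)
c - (75456 - 14014)/(-74119 - 87529) = 104551 - (75456 - 14014)/(-74119 - 87529) = 104551 - 61442/(-161648) = 104551 - 61442*(-1)/161648 = 104551 - 1*(-30721/80824) = 104551 + 30721/80824 = 8450260745/80824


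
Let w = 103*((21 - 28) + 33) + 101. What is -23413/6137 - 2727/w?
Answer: -81800326/17054723 ≈ -4.7963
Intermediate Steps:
w = 2779 (w = 103*(-7 + 33) + 101 = 103*26 + 101 = 2678 + 101 = 2779)
-23413/6137 - 2727/w = -23413/6137 - 2727/2779 = -81800326/17054723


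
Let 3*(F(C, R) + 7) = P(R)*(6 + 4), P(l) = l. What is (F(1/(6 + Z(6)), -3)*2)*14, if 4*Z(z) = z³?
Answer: -476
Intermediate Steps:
Z(z) = z³/4
F(C, R) = -7 + 10*R/3 (F(C, R) = -7 + (R*(6 + 4))/3 = -7 + (R*10)/3 = -7 + (10*R)/3 = -7 + 10*R/3)
(F(1/(6 + Z(6)), -3)*2)*14 = ((-7 + (10/3)*(-3))*2)*14 = ((-7 - 10)*2)*14 = -17*2*14 = -34*14 = -476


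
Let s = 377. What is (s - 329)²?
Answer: 2304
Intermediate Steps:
(s - 329)² = (377 - 329)² = 48² = 2304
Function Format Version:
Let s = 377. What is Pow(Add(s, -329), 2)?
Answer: 2304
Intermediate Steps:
Pow(Add(s, -329), 2) = Pow(Add(377, -329), 2) = Pow(48, 2) = 2304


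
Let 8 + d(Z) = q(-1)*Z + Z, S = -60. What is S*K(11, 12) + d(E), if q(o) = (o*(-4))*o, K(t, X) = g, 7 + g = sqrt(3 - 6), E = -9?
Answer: 439 - 60*I*sqrt(3) ≈ 439.0 - 103.92*I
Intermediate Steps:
g = -7 + I*sqrt(3) (g = -7 + sqrt(3 - 6) = -7 + sqrt(-3) = -7 + I*sqrt(3) ≈ -7.0 + 1.732*I)
K(t, X) = -7 + I*sqrt(3)
q(o) = -4*o**2 (q(o) = (-4*o)*o = -4*o**2)
d(Z) = -8 - 3*Z (d(Z) = -8 + ((-4*(-1)**2)*Z + Z) = -8 + ((-4*1)*Z + Z) = -8 + (-4*Z + Z) = -8 - 3*Z)
S*K(11, 12) + d(E) = -60*(-7 + I*sqrt(3)) + (-8 - 3*(-9)) = (420 - 60*I*sqrt(3)) + (-8 + 27) = (420 - 60*I*sqrt(3)) + 19 = 439 - 60*I*sqrt(3)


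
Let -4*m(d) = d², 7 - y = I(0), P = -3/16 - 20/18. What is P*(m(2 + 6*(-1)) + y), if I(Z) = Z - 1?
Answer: -187/36 ≈ -5.1944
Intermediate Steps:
P = -187/144 (P = -3*1/16 - 20*1/18 = -3/16 - 10/9 = -187/144 ≈ -1.2986)
I(Z) = -1 + Z
y = 8 (y = 7 - (-1 + 0) = 7 - 1*(-1) = 7 + 1 = 8)
m(d) = -d²/4
P*(m(2 + 6*(-1)) + y) = -187*(-(2 + 6*(-1))²/4 + 8)/144 = -187*(-(2 - 6)²/4 + 8)/144 = -187*(-¼*(-4)² + 8)/144 = -187*(-¼*16 + 8)/144 = -187*(-4 + 8)/144 = -187/144*4 = -187/36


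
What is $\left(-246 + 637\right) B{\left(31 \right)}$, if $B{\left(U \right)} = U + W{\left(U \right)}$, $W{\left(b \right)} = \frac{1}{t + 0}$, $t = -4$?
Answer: $\frac{48093}{4} \approx 12023.0$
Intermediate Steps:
$W{\left(b \right)} = - \frac{1}{4}$ ($W{\left(b \right)} = \frac{1}{-4 + 0} = \frac{1}{-4} = - \frac{1}{4}$)
$B{\left(U \right)} = - \frac{1}{4} + U$ ($B{\left(U \right)} = U - \frac{1}{4} = - \frac{1}{4} + U$)
$\left(-246 + 637\right) B{\left(31 \right)} = \left(-246 + 637\right) \left(- \frac{1}{4} + 31\right) = 391 \cdot \frac{123}{4} = \frac{48093}{4}$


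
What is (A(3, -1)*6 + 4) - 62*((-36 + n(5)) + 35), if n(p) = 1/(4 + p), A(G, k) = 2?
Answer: 640/9 ≈ 71.111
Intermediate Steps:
(A(3, -1)*6 + 4) - 62*((-36 + n(5)) + 35) = (2*6 + 4) - 62*((-36 + 1/(4 + 5)) + 35) = (12 + 4) - 62*((-36 + 1/9) + 35) = 16 - 62*((-36 + ⅑) + 35) = 16 - 62*(-323/9 + 35) = 16 - 62*(-8/9) = 16 + 496/9 = 640/9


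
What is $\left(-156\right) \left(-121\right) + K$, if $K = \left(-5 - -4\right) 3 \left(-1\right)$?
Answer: $18879$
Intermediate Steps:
$K = 3$ ($K = \left(-5 + 4\right) 3 \left(-1\right) = \left(-1\right) 3 \left(-1\right) = \left(-3\right) \left(-1\right) = 3$)
$\left(-156\right) \left(-121\right) + K = \left(-156\right) \left(-121\right) + 3 = 18876 + 3 = 18879$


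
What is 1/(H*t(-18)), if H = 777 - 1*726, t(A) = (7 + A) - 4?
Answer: -1/765 ≈ -0.0013072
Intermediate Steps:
t(A) = 3 + A
H = 51 (H = 777 - 726 = 51)
1/(H*t(-18)) = 1/(51*(3 - 18)) = 1/(51*(-15)) = 1/(-765) = -1/765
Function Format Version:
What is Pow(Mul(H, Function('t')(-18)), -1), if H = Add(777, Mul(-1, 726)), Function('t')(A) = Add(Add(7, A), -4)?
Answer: Rational(-1, 765) ≈ -0.0013072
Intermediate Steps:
Function('t')(A) = Add(3, A)
H = 51 (H = Add(777, -726) = 51)
Pow(Mul(H, Function('t')(-18)), -1) = Pow(Mul(51, Add(3, -18)), -1) = Pow(Mul(51, -15), -1) = Pow(-765, -1) = Rational(-1, 765)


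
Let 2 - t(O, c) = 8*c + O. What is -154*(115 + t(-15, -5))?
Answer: -26488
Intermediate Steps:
t(O, c) = 2 - O - 8*c (t(O, c) = 2 - (8*c + O) = 2 - (O + 8*c) = 2 + (-O - 8*c) = 2 - O - 8*c)
-154*(115 + t(-15, -5)) = -154*(115 + (2 - 1*(-15) - 8*(-5))) = -154*(115 + (2 + 15 + 40)) = -154*(115 + 57) = -154*172 = -26488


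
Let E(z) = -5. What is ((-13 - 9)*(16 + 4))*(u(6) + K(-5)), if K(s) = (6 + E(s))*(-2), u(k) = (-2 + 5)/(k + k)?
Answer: 770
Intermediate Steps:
u(k) = 3/(2*k) (u(k) = 3/((2*k)) = 3*(1/(2*k)) = 3/(2*k))
K(s) = -2 (K(s) = (6 - 5)*(-2) = 1*(-2) = -2)
((-13 - 9)*(16 + 4))*(u(6) + K(-5)) = ((-13 - 9)*(16 + 4))*((3/2)/6 - 2) = (-22*20)*((3/2)*(⅙) - 2) = -440*(¼ - 2) = -440*(-7/4) = 770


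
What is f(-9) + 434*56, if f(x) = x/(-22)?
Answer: 534697/22 ≈ 24304.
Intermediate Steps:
f(x) = -x/22 (f(x) = x*(-1/22) = -x/22)
f(-9) + 434*56 = -1/22*(-9) + 434*56 = 9/22 + 24304 = 534697/22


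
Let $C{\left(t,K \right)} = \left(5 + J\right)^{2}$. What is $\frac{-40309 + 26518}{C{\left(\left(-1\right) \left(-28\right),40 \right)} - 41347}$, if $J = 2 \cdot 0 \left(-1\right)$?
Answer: $\frac{4597}{13774} \approx 0.33374$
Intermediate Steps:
$J = 0$ ($J = 0 \left(-1\right) = 0$)
$C{\left(t,K \right)} = 25$ ($C{\left(t,K \right)} = \left(5 + 0\right)^{2} = 5^{2} = 25$)
$\frac{-40309 + 26518}{C{\left(\left(-1\right) \left(-28\right),40 \right)} - 41347} = \frac{-40309 + 26518}{25 - 41347} = - \frac{13791}{-41322} = \left(-13791\right) \left(- \frac{1}{41322}\right) = \frac{4597}{13774}$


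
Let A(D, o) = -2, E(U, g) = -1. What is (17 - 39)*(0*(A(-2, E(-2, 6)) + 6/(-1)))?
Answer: 0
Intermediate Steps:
(17 - 39)*(0*(A(-2, E(-2, 6)) + 6/(-1))) = (17 - 39)*(0*(-2 + 6/(-1))) = -0*(-2 + 6*(-1)) = -0*(-2 - 6) = -0*(-8) = -22*0 = 0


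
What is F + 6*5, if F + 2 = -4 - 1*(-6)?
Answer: 30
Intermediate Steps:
F = 0 (F = -2 + (-4 - 1*(-6)) = -2 + (-4 + 6) = -2 + 2 = 0)
F + 6*5 = 0 + 6*5 = 0 + 30 = 30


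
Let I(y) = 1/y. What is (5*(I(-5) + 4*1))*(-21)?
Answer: -399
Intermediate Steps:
I(y) = 1/y
(5*(I(-5) + 4*1))*(-21) = (5*(1/(-5) + 4*1))*(-21) = (5*(-⅕ + 4))*(-21) = (5*(19/5))*(-21) = 19*(-21) = -399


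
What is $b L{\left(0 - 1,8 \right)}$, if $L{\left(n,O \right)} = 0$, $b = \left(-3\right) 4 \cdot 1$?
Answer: $0$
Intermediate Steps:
$b = -12$ ($b = \left(-12\right) 1 = -12$)
$b L{\left(0 - 1,8 \right)} = \left(-12\right) 0 = 0$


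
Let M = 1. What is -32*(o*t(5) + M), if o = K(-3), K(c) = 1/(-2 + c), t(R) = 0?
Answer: -32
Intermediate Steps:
o = -⅕ (o = 1/(-2 - 3) = 1/(-5) = -⅕ ≈ -0.20000)
-32*(o*t(5) + M) = -32*(-⅕*0 + 1) = -32*(0 + 1) = -32*1 = -32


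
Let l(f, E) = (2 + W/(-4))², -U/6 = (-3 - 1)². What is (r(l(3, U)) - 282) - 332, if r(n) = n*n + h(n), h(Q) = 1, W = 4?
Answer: -612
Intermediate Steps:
U = -96 (U = -6*(-3 - 1)² = -6*(-4)² = -6*16 = -96)
l(f, E) = 1 (l(f, E) = (2 + 4/(-4))² = (2 + 4*(-¼))² = (2 - 1)² = 1² = 1)
r(n) = 1 + n² (r(n) = n*n + 1 = n² + 1 = 1 + n²)
(r(l(3, U)) - 282) - 332 = ((1 + 1²) - 282) - 332 = ((1 + 1) - 282) - 332 = (2 - 282) - 332 = -280 - 332 = -612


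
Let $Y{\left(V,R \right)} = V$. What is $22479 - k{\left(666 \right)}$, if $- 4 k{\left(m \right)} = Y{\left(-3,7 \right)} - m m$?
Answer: $- \frac{353643}{4} \approx -88411.0$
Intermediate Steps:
$k{\left(m \right)} = \frac{3}{4} + \frac{m^{2}}{4}$ ($k{\left(m \right)} = - \frac{-3 - m m}{4} = - \frac{-3 - m^{2}}{4} = \frac{3}{4} + \frac{m^{2}}{4}$)
$22479 - k{\left(666 \right)} = 22479 - \left(\frac{3}{4} + \frac{666^{2}}{4}\right) = 22479 - \left(\frac{3}{4} + \frac{1}{4} \cdot 443556\right) = 22479 - \left(\frac{3}{4} + 110889\right) = 22479 - \frac{443559}{4} = - \frac{353643}{4}$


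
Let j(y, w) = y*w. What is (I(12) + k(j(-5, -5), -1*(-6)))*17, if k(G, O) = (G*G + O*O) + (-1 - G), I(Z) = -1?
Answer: 10778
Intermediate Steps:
j(y, w) = w*y
k(G, O) = -1 + G² + O² - G (k(G, O) = (G² + O²) + (-1 - G) = -1 + G² + O² - G)
(I(12) + k(j(-5, -5), -1*(-6)))*17 = (-1 + (-1 + (-5*(-5))² + (-1*(-6))² - (-5)*(-5)))*17 = (-1 + (-1 + 25² + 6² - 1*25))*17 = (-1 + (-1 + 625 + 36 - 25))*17 = (-1 + 635)*17 = 634*17 = 10778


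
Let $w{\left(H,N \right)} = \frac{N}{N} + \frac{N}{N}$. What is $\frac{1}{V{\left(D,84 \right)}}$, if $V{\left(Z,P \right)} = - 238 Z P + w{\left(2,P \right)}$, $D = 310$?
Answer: $- \frac{1}{6197518} \approx -1.6135 \cdot 10^{-7}$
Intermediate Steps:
$w{\left(H,N \right)} = 2$ ($w{\left(H,N \right)} = 1 + 1 = 2$)
$V{\left(Z,P \right)} = 2 - 238 P Z$ ($V{\left(Z,P \right)} = - 238 Z P + 2 = - 238 P Z + 2 = 2 - 238 P Z$)
$\frac{1}{V{\left(D,84 \right)}} = \frac{1}{2 - 19992 \cdot 310} = \frac{1}{2 - 6197520} = \frac{1}{-6197518} = - \frac{1}{6197518}$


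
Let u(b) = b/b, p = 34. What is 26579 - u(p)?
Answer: 26578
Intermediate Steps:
u(b) = 1
26579 - u(p) = 26579 - 1*1 = 26579 - 1 = 26578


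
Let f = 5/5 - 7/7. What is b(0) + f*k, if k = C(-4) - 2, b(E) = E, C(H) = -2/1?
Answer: 0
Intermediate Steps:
C(H) = -2 (C(H) = -2*1 = -2)
f = 0 (f = 5*(⅕) - 7*⅐ = 1 - 1 = 0)
k = -4 (k = -2 - 2 = -4)
b(0) + f*k = 0 + 0*(-4) = 0 + 0 = 0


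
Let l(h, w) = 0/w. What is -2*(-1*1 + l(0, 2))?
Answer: 2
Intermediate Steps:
l(h, w) = 0
-2*(-1*1 + l(0, 2)) = -2*(-1*1 + 0) = -2*(-1 + 0) = -2*(-1) = 2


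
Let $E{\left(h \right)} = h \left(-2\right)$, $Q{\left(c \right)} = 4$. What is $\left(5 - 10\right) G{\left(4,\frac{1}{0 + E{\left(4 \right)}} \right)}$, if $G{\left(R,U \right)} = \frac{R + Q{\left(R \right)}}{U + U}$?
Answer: $160$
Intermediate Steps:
$E{\left(h \right)} = - 2 h$
$G{\left(R,U \right)} = \frac{4 + R}{2 U}$ ($G{\left(R,U \right)} = \frac{R + 4}{U + U} = \frac{4 + R}{2 U}$)
$\left(5 - 10\right) G{\left(4,\frac{1}{0 + E{\left(4 \right)}} \right)} = \left(5 - 10\right) \frac{4 + 4}{2 \frac{1}{0 - 8}} = \left(5 - 10\right) \frac{1}{2} \frac{1}{\frac{1}{0 - 8}} \cdot 8 = - 5 \cdot \frac{1}{2} \frac{1}{\frac{1}{-8}} \cdot 8 = - 5 \cdot \frac{1}{2} \frac{1}{- \frac{1}{8}} \cdot 8 = - 5 \cdot \frac{1}{2} \left(-8\right) 8 = \left(-5\right) \left(-32\right) = 160$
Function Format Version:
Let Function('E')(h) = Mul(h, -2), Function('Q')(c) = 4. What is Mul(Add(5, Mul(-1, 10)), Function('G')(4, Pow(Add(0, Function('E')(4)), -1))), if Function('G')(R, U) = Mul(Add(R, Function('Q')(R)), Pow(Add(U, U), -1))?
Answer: 160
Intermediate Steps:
Function('E')(h) = Mul(-2, h)
Function('G')(R, U) = Mul(Rational(1, 2), Pow(U, -1), Add(4, R)) (Function('G')(R, U) = Mul(Add(R, 4), Pow(Add(U, U), -1)) = Mul(Add(4, R), Pow(Mul(2, U), -1)) = Mul(Add(4, R), Mul(Rational(1, 2), Pow(U, -1))) = Mul(Rational(1, 2), Pow(U, -1), Add(4, R)))
Mul(Add(5, Mul(-1, 10)), Function('G')(4, Pow(Add(0, Function('E')(4)), -1))) = Mul(Add(5, Mul(-1, 10)), Mul(Rational(1, 2), Pow(Pow(Add(0, Mul(-2, 4)), -1), -1), Add(4, 4))) = Mul(Add(5, -10), Mul(Rational(1, 2), Pow(Pow(Add(0, -8), -1), -1), 8)) = Mul(-5, Mul(Rational(1, 2), Pow(Pow(-8, -1), -1), 8)) = Mul(-5, Mul(Rational(1, 2), Pow(Rational(-1, 8), -1), 8)) = Mul(-5, Mul(Rational(1, 2), -8, 8)) = Mul(-5, -32) = 160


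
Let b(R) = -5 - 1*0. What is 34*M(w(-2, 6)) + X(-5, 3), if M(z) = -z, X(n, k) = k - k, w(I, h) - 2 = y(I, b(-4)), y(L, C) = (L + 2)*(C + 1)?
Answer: -68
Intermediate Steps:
b(R) = -5 (b(R) = -5 + 0 = -5)
y(L, C) = (1 + C)*(2 + L) (y(L, C) = (2 + L)*(1 + C) = (1 + C)*(2 + L))
w(I, h) = -6 - 4*I (w(I, h) = 2 + (2 + I + 2*(-5) - 5*I) = 2 + (2 + I - 10 - 5*I) = 2 + (-8 - 4*I) = -6 - 4*I)
X(n, k) = 0
34*M(w(-2, 6)) + X(-5, 3) = 34*(-(-6 - 4*(-2))) + 0 = 34*(-(-6 + 8)) + 0 = 34*(-1*2) + 0 = 34*(-2) + 0 = -68 + 0 = -68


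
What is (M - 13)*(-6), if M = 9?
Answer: 24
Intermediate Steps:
(M - 13)*(-6) = (9 - 13)*(-6) = -4*(-6) = 24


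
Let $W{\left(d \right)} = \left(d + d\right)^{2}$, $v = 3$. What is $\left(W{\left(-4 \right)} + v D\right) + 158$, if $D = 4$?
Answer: $234$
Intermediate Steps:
$W{\left(d \right)} = 4 d^{2}$ ($W{\left(d \right)} = \left(2 d\right)^{2} = 4 d^{2}$)
$\left(W{\left(-4 \right)} + v D\right) + 158 = \left(4 \left(-4\right)^{2} + 3 \cdot 4\right) + 158 = \left(4 \cdot 16 + 12\right) + 158 = \left(64 + 12\right) + 158 = 76 + 158 = 234$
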